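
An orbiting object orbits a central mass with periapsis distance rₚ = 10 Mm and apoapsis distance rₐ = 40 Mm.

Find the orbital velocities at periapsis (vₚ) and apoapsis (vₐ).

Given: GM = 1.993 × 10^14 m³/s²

Convert to SI: rₚ = 10 Mm = 1e+07 m; rₐ = 40 Mm = 4e+07 m.
Use the vis-viva equation v² = GM(2/r − 1/a) with a = (rₚ + rₐ)/2 = (1e+07 + 4e+07)/2 = 2.5e+07 m.
vₚ = √(GM · (2/rₚ − 1/a)) = √(1.993e+14 · (2/1e+07 − 1/2.5e+07)) m/s ≈ 5647 m/s = 5.647 km/s.
vₐ = √(GM · (2/rₐ − 1/a)) = √(1.993e+14 · (2/4e+07 − 1/2.5e+07)) m/s ≈ 1412 m/s = 1.412 km/s.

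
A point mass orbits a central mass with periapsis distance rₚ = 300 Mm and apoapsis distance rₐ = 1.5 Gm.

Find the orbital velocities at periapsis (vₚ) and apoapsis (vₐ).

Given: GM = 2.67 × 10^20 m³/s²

Convert to SI: rₚ = 300 Mm = 3e+08 m; rₐ = 1.5 Gm = 1.5e+09 m.
Use the vis-viva equation v² = GM(2/r − 1/a) with a = (rₚ + rₐ)/2 = (3e+08 + 1.5e+09)/2 = 9e+08 m.
vₚ = √(GM · (2/rₚ − 1/a)) = √(2.67e+20 · (2/3e+08 − 1/9e+08)) m/s ≈ 1.218e+06 m/s = 1218 km/s.
vₐ = √(GM · (2/rₐ − 1/a)) = √(2.67e+20 · (2/1.5e+09 − 1/9e+08)) m/s ≈ 2.436e+05 m/s = 243.6 km/s.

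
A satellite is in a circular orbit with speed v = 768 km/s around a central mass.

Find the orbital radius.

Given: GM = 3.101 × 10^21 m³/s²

Convert to SI: v = 768 km/s = 768000 m/s.
For a circular orbit, v² = GM / r, so r = GM / v².
r = 3.101e+21 / (768000)² m ≈ 5.258e+09 m = 5.258 Gm.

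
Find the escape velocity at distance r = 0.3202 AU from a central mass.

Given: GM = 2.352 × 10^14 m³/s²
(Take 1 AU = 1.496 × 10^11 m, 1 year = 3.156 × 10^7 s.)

Convert to SI: r = 0.3202 AU = 4.79019e+10 m.
Escape velocity comes from setting total energy to zero: ½v² − GM/r = 0 ⇒ v_esc = √(2GM / r).
v_esc = √(2 · 2.352e+14 / 4.79019e+10) m/s ≈ 99.1 m/s = 0.02091 AU/year.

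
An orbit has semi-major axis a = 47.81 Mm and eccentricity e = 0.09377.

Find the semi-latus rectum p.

Convert to SI: a = 47.81 Mm = 4.781e+07 m.
p = a (1 − e²).
p = 4.781e+07 · (1 − (0.09377)²) = 4.781e+07 · 0.991207 ≈ 4.739e+07 m = 47.39 Mm.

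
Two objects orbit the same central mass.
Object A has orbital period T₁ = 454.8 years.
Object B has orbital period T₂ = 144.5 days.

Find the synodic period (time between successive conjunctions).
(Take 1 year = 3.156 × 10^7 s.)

Convert to SI: T₁ = 454.8 years = 1.43535e+10 s; T₂ = 144.5 days = 1.24848e+07 s.
T_syn = |T₁ · T₂ / (T₁ − T₂)|.
T_syn = |1.43535e+10 · 1.24848e+07 / (1.43535e+10 − 1.24848e+07)| s ≈ 1.25e+07 s = 144.6 days.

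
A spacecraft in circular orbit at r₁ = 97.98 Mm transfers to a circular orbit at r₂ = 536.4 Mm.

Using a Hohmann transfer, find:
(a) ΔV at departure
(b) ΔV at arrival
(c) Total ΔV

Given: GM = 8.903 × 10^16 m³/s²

Convert to SI: r₁ = 97.98 Mm = 9.798e+07 m; r₂ = 536.4 Mm = 5.364e+08 m.
Transfer semi-major axis: a_t = (r₁ + r₂)/2 = (9.798e+07 + 5.364e+08)/2 = 3.1719e+08 m.
Circular speeds: v₁ = √(GM/r₁) = 30143.9 m/s, v₂ = √(GM/r₂) = 12883.2 m/s.
Transfer speeds (vis-viva v² = GM(2/r − 1/a_t)): v₁ᵗ = 39199.8 m/s, v₂ᵗ = 7160.33 m/s.
(a) ΔV₁ = |v₁ᵗ − v₁| ≈ 9056 m/s = 9.056 km/s.
(b) ΔV₂ = |v₂ − v₂ᵗ| ≈ 5723 m/s = 5.723 km/s.
(c) ΔV_total = ΔV₁ + ΔV₂ ≈ 1.478e+04 m/s = 14.78 km/s.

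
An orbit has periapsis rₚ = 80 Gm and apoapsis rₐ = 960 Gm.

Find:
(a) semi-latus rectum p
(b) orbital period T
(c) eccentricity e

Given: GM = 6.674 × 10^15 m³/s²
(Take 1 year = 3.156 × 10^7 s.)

Convert to SI: rₚ = 80 Gm = 8e+10 m; rₐ = 960 Gm = 9.6e+11 m.
(a) From a = (rₚ + rₐ)/2 = 5.2e+11 m and e = (rₐ − rₚ)/(rₐ + rₚ) = 0.846154, p = a(1 − e²) = 5.2e+11 · (1 − (0.846154)²) ≈ 1.477e+11 m
(b) With a = (rₚ + rₐ)/2 = 5.2e+11 m, T = 2π √(a³/GM) = 2π √((5.2e+11)³/6.674e+15) s ≈ 2.884e+10 s
(c) e = (rₐ − rₚ)/(rₐ + rₚ) = (9.6e+11 − 8e+10)/(9.6e+11 + 8e+10) ≈ 0.8462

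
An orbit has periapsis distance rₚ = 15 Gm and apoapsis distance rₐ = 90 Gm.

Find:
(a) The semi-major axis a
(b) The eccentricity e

Convert to SI: rₚ = 15 Gm = 1.5e+10 m; rₐ = 90 Gm = 9e+10 m.
(a) a = (rₚ + rₐ) / 2 = (1.5e+10 + 9e+10) / 2 ≈ 5.25e+10 m = 52.5 Gm.
(b) e = (rₐ − rₚ) / (rₐ + rₚ) = (9e+10 − 1.5e+10) / (9e+10 + 1.5e+10) ≈ 0.7143.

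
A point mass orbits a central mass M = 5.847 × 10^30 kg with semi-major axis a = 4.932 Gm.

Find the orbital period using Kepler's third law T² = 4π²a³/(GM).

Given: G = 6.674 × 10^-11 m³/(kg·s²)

Convert to SI: a = 4.932 Gm = 4.932e+09 m.
GM = G · M = 6.674e-11 · 5.847e+30 = 3.90229e+20 m³/s².
Kepler's third law: T = 2π √(a³ / GM).
Substituting a = 4.932e+09 m and GM = 3.90229e+20 m³/s²:
T = 2π √((4.932e+09)³ / 3.90229e+20) s
T ≈ 1.102e+05 s = 1.275 days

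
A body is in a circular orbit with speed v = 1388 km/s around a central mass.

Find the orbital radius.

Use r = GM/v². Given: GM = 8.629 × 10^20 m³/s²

Convert to SI: v = 1388 km/s = 1.388e+06 m/s.
For a circular orbit, v² = GM / r, so r = GM / v².
r = 8.629e+20 / (1.388e+06)² m ≈ 4.479e+08 m = 447.9 Mm.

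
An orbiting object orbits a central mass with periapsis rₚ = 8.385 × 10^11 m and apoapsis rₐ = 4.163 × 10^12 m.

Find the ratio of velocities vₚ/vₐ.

Conservation of angular momentum gives rₚvₚ = rₐvₐ, so vₚ/vₐ = rₐ/rₚ.
vₚ/vₐ = 4.163e+12 / 8.385e+11 ≈ 4.965.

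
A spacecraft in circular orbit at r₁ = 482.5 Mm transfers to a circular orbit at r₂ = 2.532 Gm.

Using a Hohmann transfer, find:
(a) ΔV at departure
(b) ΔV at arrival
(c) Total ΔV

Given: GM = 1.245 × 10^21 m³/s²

Convert to SI: r₁ = 482.5 Mm = 4.825e+08 m; r₂ = 2.532 Gm = 2.532e+09 m.
Transfer semi-major axis: a_t = (r₁ + r₂)/2 = (4.825e+08 + 2.532e+09)/2 = 1.50725e+09 m.
Circular speeds: v₁ = √(GM/r₁) = 1.60633e+06 m/s, v₂ = √(GM/r₂) = 701218 m/s.
Transfer speeds (vis-viva v² = GM(2/r − 1/a_t)): v₁ᵗ = 2.08197e+06 m/s, v₂ᵗ = 396743 m/s.
(a) ΔV₁ = |v₁ᵗ − v₁| ≈ 4.756e+05 m/s = 475.6 km/s.
(b) ΔV₂ = |v₂ − v₂ᵗ| ≈ 3.045e+05 m/s = 304.5 km/s.
(c) ΔV_total = ΔV₁ + ΔV₂ ≈ 7.801e+05 m/s = 780.1 km/s.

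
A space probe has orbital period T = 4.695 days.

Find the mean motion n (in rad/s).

Convert to SI: T = 4.695 days = 405648 s.
n = 2π / T.
n = 2π / 405648 s ≈ 1.549e-05 rad/s.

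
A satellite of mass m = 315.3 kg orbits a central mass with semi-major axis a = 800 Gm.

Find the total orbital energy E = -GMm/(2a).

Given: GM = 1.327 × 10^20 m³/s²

Convert to SI: a = 800 Gm = 8e+11 m.
E = −GMm / (2a).
E = −1.327e+20 · 315.3 / (2 · 8e+11) J ≈ -2.615e+10 J = -26.15 GJ.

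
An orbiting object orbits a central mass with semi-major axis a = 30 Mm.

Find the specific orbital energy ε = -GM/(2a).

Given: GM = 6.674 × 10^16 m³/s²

Convert to SI: a = 30 Mm = 3e+07 m.
ε = −GM / (2a).
ε = −6.674e+16 / (2 · 3e+07) J/kg ≈ -1.112e+09 J/kg = -1.112 GJ/kg.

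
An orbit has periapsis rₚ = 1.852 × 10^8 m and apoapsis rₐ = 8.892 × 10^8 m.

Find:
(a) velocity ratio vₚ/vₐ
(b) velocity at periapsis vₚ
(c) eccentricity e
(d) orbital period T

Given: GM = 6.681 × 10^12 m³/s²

(a) Conservation of angular momentum (rₚvₚ = rₐvₐ) gives vₚ/vₐ = rₐ/rₚ = 8.892e+08/1.852e+08 ≈ 4.801
(b) With a = (rₚ + rₐ)/2 = 5.372e+08 m, vₚ = √(GM (2/rₚ − 1/a)) = √(6.681e+12 · (2/1.852e+08 − 1/5.372e+08)) m/s ≈ 244.4 m/s
(c) e = (rₐ − rₚ)/(rₐ + rₚ) = (8.892e+08 − 1.852e+08)/(8.892e+08 + 1.852e+08) ≈ 0.6552
(d) With a = (rₚ + rₐ)/2 = 5.372e+08 m, T = 2π √(a³/GM) = 2π √((5.372e+08)³/6.681e+12) s ≈ 3.027e+07 s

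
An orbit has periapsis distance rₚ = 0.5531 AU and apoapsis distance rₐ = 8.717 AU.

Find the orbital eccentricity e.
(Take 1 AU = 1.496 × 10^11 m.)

Convert to SI: rₚ = 0.5531 AU = 8.27438e+10 m; rₐ = 8.717 AU = 1.30406e+12 m.
e = (rₐ − rₚ) / (rₐ + rₚ).
e = (1.30406e+12 − 8.27438e+10) / (1.30406e+12 + 8.27438e+10) = 1.22132e+12 / 1.38681e+12 ≈ 0.8807.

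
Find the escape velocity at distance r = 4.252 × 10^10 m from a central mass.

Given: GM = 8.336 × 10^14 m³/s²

Escape velocity comes from setting total energy to zero: ½v² − GM/r = 0 ⇒ v_esc = √(2GM / r).
v_esc = √(2 · 8.336e+14 / 4.252e+10) m/s ≈ 198 m/s = 198 m/s.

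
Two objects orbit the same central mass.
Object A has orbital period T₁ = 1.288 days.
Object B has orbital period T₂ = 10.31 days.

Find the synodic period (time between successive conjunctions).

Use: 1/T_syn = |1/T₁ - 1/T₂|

Convert to SI: T₁ = 1.288 days = 111283 s; T₂ = 10.31 days = 890784 s.
T_syn = |T₁ · T₂ / (T₁ − T₂)|.
T_syn = |111283 · 890784 / (111283 − 890784)| s ≈ 1.272e+05 s = 1.472 days.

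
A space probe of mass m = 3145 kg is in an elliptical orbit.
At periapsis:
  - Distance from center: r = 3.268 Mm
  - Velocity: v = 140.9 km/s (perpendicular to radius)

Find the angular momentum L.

Convert to SI: r = 3.268 Mm = 3.268e+06 m; v = 140.9 km/s = 140900 m/s.
Since v is perpendicular to r, L = m · v · r.
L = 3145 · 140900 · 3.268e+06 kg·m²/s ≈ 1.448e+15 kg·m²/s.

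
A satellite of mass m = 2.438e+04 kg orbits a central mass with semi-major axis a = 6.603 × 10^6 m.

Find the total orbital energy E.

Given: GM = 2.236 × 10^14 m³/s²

E = −GMm / (2a).
E = −2.236e+14 · 2.438e+04 / (2 · 6.603e+06) J ≈ -4.128e+11 J = -412.8 GJ.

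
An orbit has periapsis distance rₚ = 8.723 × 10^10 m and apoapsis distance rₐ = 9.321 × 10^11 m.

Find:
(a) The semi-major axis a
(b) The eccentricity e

(a) a = (rₚ + rₐ) / 2 = (8.723e+10 + 9.321e+11) / 2 ≈ 5.097e+11 m = 5.097 × 10^11 m.
(b) e = (rₐ − rₚ) / (rₐ + rₚ) = (9.321e+11 − 8.723e+10) / (9.321e+11 + 8.723e+10) ≈ 0.8288.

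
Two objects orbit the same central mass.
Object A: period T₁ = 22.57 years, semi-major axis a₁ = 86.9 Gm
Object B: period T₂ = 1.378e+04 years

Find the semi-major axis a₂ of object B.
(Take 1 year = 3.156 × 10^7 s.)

Convert to SI: T₁ = 22.57 years = 7.12309e+08 s; a₁ = 86.9 Gm = 8.69e+10 m; T₂ = 1.378e+04 years = 4.34897e+11 s.
Kepler's third law: (T₁/T₂)² = (a₁/a₂)³ ⇒ a₂ = a₁ · (T₂/T₁)^(2/3).
T₂/T₁ = 4.34897e+11 / 7.12309e+08 = 610.545.
a₂ = 8.69e+10 · (610.545)^(2/3) m ≈ 6.254e+12 m = 6.254 Tm.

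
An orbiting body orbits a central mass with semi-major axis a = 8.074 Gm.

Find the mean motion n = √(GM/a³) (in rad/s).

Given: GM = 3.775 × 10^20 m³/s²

Convert to SI: a = 8.074 Gm = 8.074e+09 m.
n = √(GM / a³).
n = √(3.775e+20 / (8.074e+09)³) rad/s ≈ 2.678e-05 rad/s.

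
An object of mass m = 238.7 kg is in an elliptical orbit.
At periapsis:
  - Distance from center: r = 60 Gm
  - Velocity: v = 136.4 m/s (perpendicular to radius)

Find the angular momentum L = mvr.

Convert to SI: r = 60 Gm = 6e+10 m.
Since v is perpendicular to r, L = m · v · r.
L = 238.7 · 136.4 · 6e+10 kg·m²/s ≈ 1.954e+15 kg·m²/s.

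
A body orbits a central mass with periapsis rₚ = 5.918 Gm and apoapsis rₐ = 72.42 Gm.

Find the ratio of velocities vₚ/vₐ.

Convert to SI: rₚ = 5.918 Gm = 5.918e+09 m; rₐ = 72.42 Gm = 7.242e+10 m.
Conservation of angular momentum gives rₚvₚ = rₐvₐ, so vₚ/vₐ = rₐ/rₚ.
vₚ/vₐ = 7.242e+10 / 5.918e+09 ≈ 12.24.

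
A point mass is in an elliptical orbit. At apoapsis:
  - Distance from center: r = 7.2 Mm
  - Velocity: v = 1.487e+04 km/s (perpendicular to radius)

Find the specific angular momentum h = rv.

Convert to SI: r = 7.2 Mm = 7.2e+06 m; v = 1.487e+04 km/s = 1.487e+07 m/s.
With v perpendicular to r, h = r · v.
h = 7.2e+06 · 1.487e+07 m²/s ≈ 1.071e+14 m²/s.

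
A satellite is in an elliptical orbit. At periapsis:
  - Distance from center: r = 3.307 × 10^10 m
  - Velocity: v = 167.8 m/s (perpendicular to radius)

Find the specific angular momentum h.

With v perpendicular to r, h = r · v.
h = 3.307e+10 · 167.8 m²/s ≈ 5.549e+12 m²/s.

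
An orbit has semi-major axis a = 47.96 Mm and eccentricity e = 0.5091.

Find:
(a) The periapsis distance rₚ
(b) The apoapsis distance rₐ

Convert to SI: a = 47.96 Mm = 4.796e+07 m.
(a) rₚ = a(1 − e) = 4.796e+07 · (1 − 0.5091) = 4.796e+07 · 0.4909 ≈ 2.354e+07 m = 23.54 Mm.
(b) rₐ = a(1 + e) = 4.796e+07 · (1 + 0.5091) = 4.796e+07 · 1.5091 ≈ 7.238e+07 m = 72.38 Mm.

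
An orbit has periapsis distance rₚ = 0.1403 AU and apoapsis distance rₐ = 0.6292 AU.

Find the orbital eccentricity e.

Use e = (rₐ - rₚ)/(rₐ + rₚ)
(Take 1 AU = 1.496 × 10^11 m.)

Convert to SI: rₚ = 0.1403 AU = 2.09889e+10 m; rₐ = 0.6292 AU = 9.41283e+10 m.
e = (rₐ − rₚ) / (rₐ + rₚ).
e = (9.41283e+10 − 2.09889e+10) / (9.41283e+10 + 2.09889e+10) = 7.31394e+10 / 1.15117e+11 ≈ 0.6353.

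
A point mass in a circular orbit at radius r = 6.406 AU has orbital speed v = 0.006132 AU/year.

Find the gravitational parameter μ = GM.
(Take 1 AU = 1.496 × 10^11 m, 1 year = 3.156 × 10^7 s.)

Convert to SI: r = 6.406 AU = 9.58338e+11 m; v = 0.006132 AU/year = 29.0668 m/s.
For a circular orbit v² = GM/r, so GM = v² · r.
GM = (29.0668)² · 9.58338e+11 m³/s² ≈ 8.097e+14 m³/s² = 8.097 × 10^14 m³/s².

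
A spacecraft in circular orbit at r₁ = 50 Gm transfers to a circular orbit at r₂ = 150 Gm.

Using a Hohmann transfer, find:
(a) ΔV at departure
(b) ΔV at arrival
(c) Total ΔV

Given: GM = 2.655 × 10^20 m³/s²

Convert to SI: r₁ = 50 Gm = 5e+10 m; r₂ = 150 Gm = 1.5e+11 m.
Transfer semi-major axis: a_t = (r₁ + r₂)/2 = (5e+10 + 1.5e+11)/2 = 1e+11 m.
Circular speeds: v₁ = √(GM/r₁) = 72869.7 m/s, v₂ = √(GM/r₂) = 42071.4 m/s.
Transfer speeds (vis-viva v² = GM(2/r − 1/a_t)): v₁ᵗ = 89246.8 m/s, v₂ᵗ = 29748.9 m/s.
(a) ΔV₁ = |v₁ᵗ − v₁| ≈ 1.638e+04 m/s = 16.38 km/s.
(b) ΔV₂ = |v₂ − v₂ᵗ| ≈ 1.232e+04 m/s = 12.32 km/s.
(c) ΔV_total = ΔV₁ + ΔV₂ ≈ 2.87e+04 m/s = 28.7 km/s.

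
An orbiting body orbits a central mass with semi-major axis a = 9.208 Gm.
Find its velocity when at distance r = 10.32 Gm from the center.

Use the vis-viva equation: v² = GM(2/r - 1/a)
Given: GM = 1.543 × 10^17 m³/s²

Convert to SI: a = 9.208 Gm = 9.208e+09 m; r = 10.32 Gm = 1.032e+10 m.
Vis-viva: v = √(GM · (2/r − 1/a)).
2/r − 1/a = 2/1.032e+10 − 1/9.208e+09 = 8.51972e-11 m⁻¹.
v = √(1.543e+17 · 8.51972e-11) m/s ≈ 3626 m/s = 3.626 km/s.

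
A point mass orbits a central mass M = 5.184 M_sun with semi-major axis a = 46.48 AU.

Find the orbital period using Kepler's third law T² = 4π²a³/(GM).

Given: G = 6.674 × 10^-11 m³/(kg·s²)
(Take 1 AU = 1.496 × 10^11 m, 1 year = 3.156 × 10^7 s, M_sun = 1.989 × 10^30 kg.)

Convert to SI: a = 46.48 AU = 6.95341e+12 m; M = 5.184 M_sun = 1.0311e+31 kg.
GM = G · M = 6.674e-11 · 1.0311e+31 = 6.88155e+20 m³/s².
Kepler's third law: T = 2π √(a³ / GM).
Substituting a = 6.95341e+12 m and GM = 6.88155e+20 m³/s²:
T = 2π √((6.95341e+12)³ / 6.88155e+20) s
T ≈ 4.392e+09 s = 139.2 years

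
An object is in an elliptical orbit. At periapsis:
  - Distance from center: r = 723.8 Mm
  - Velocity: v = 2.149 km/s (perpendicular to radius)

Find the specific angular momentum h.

Convert to SI: r = 723.8 Mm = 7.238e+08 m; v = 2.149 km/s = 2149 m/s.
With v perpendicular to r, h = r · v.
h = 7.238e+08 · 2149 m²/s ≈ 1.555e+12 m²/s.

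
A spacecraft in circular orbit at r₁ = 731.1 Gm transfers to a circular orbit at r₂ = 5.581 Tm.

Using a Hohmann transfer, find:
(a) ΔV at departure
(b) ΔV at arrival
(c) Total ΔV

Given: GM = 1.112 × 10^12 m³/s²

Convert to SI: r₁ = 731.1 Gm = 7.311e+11 m; r₂ = 5.581 Tm = 5.581e+12 m.
Transfer semi-major axis: a_t = (r₁ + r₂)/2 = (7.311e+11 + 5.581e+12)/2 = 3.15605e+12 m.
Circular speeds: v₁ = √(GM/r₁) = 1.23329 m/s, v₂ = √(GM/r₂) = 0.446371 m/s.
Transfer speeds (vis-viva v² = GM(2/r − 1/a_t)): v₁ᵗ = 1.64002 m/s, v₂ᵗ = 0.214839 m/s.
(a) ΔV₁ = |v₁ᵗ − v₁| ≈ 0.4067 m/s = 0.4067 m/s.
(b) ΔV₂ = |v₂ − v₂ᵗ| ≈ 0.2315 m/s = 0.2315 m/s.
(c) ΔV_total = ΔV₁ + ΔV₂ ≈ 0.6383 m/s = 0.6383 m/s.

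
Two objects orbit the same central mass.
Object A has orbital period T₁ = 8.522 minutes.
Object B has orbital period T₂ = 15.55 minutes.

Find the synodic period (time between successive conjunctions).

Convert to SI: T₁ = 8.522 minutes = 511.32 s; T₂ = 15.55 minutes = 933 s.
T_syn = |T₁ · T₂ / (T₁ − T₂)|.
T_syn = |511.32 · 933 / (511.32 − 933)| s ≈ 1131 s = 18.86 minutes.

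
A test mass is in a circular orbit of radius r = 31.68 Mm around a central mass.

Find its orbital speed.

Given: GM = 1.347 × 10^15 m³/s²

Convert to SI: r = 31.68 Mm = 3.168e+07 m.
For a circular orbit, gravity supplies the centripetal force, so v = √(GM / r).
v = √(1.347e+15 / 3.168e+07) m/s ≈ 6521 m/s = 6.521 km/s.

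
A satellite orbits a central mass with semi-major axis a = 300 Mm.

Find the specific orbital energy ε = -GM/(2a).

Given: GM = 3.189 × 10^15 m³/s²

Convert to SI: a = 300 Mm = 3e+08 m.
ε = −GM / (2a).
ε = −3.189e+15 / (2 · 3e+08) J/kg ≈ -5.315e+06 J/kg = -5.315 MJ/kg.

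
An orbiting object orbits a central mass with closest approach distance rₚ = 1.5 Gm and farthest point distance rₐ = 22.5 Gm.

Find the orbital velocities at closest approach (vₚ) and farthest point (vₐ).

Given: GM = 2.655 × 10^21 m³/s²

Convert to SI: rₚ = 1.5 Gm = 1.5e+09 m; rₐ = 22.5 Gm = 2.25e+10 m.
Use the vis-viva equation v² = GM(2/r − 1/a) with a = (rₚ + rₐ)/2 = (1.5e+09 + 2.25e+10)/2 = 1.2e+10 m.
vₚ = √(GM · (2/rₚ − 1/a)) = √(2.655e+21 · (2/1.5e+09 − 1/1.2e+10)) m/s ≈ 1.822e+06 m/s = 1822 km/s.
vₐ = √(GM · (2/rₐ − 1/a)) = √(2.655e+21 · (2/2.25e+10 − 1/1.2e+10)) m/s ≈ 1.214e+05 m/s = 121.4 km/s.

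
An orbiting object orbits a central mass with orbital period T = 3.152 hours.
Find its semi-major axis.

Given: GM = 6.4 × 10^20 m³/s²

Convert to SI: T = 3.152 hours = 11347.2 s.
Invert Kepler's third law: a = (GM · T² / (4π²))^(1/3).
Substituting T = 11347.2 s and GM = 6.4e+20 m³/s²:
a = (6.4e+20 · (11347.2)² / (4π²))^(1/3) m
a ≈ 1.278e+09 m = 1.278 Gm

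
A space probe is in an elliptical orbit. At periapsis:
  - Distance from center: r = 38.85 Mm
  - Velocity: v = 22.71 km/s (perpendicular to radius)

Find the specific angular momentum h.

Convert to SI: r = 38.85 Mm = 3.885e+07 m; v = 22.71 km/s = 22710 m/s.
With v perpendicular to r, h = r · v.
h = 3.885e+07 · 22710 m²/s ≈ 8.823e+11 m²/s.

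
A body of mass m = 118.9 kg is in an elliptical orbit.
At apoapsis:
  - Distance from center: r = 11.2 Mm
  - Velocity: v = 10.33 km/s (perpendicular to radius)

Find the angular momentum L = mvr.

Convert to SI: r = 11.2 Mm = 1.12e+07 m; v = 10.33 km/s = 10330 m/s.
Since v is perpendicular to r, L = m · v · r.
L = 118.9 · 10330 · 1.12e+07 kg·m²/s ≈ 1.376e+13 kg·m²/s.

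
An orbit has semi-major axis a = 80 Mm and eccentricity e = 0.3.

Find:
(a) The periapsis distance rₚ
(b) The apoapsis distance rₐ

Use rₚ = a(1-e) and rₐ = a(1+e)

Convert to SI: a = 80 Mm = 8e+07 m.
(a) rₚ = a(1 − e) = 8e+07 · (1 − 0.3) = 8e+07 · 0.7 ≈ 5.6e+07 m = 56 Mm.
(b) rₐ = a(1 + e) = 8e+07 · (1 + 0.3) = 8e+07 · 1.3 ≈ 1.04e+08 m = 104 Mm.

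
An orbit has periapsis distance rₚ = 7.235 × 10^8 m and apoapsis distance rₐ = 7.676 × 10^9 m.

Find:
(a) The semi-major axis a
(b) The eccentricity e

(a) a = (rₚ + rₐ) / 2 = (7.235e+08 + 7.676e+09) / 2 ≈ 4.2e+09 m = 4.2 × 10^9 m.
(b) e = (rₐ − rₚ) / (rₐ + rₚ) = (7.676e+09 − 7.235e+08) / (7.676e+09 + 7.235e+08) ≈ 0.8277.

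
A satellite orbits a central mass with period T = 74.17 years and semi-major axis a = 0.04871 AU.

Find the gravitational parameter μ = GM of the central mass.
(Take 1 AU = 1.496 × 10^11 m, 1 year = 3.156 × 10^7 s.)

Convert to SI: T = 74.17 years = 2.34081e+09 s; a = 0.04871 AU = 7.28702e+09 m.
GM = 4π² · a³ / T².
GM = 4π² · (7.28702e+09)³ / (2.34081e+09)² m³/s² ≈ 2.788e+12 m³/s² = 2.788 × 10^12 m³/s².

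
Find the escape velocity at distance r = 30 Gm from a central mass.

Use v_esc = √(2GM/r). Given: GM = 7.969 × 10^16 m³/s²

Convert to SI: r = 30 Gm = 3e+10 m.
Escape velocity comes from setting total energy to zero: ½v² − GM/r = 0 ⇒ v_esc = √(2GM / r).
v_esc = √(2 · 7.969e+16 / 3e+10) m/s ≈ 2305 m/s = 2.305 km/s.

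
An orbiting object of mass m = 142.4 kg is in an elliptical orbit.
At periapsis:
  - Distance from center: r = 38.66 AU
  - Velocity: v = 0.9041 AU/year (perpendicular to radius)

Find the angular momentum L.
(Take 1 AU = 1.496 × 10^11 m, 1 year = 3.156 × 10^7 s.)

Convert to SI: r = 38.66 AU = 5.78354e+12 m; v = 0.9041 AU/year = 4285.59 m/s.
Since v is perpendicular to r, L = m · v · r.
L = 142.4 · 4285.59 · 5.78354e+12 kg·m²/s ≈ 3.53e+18 kg·m²/s.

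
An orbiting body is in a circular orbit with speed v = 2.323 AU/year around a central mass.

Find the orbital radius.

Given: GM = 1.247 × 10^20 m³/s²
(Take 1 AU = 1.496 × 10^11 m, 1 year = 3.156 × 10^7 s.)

Convert to SI: v = 2.323 AU/year = 11011.4 m/s.
For a circular orbit, v² = GM / r, so r = GM / v².
r = 1.247e+20 / (11011.4)² m ≈ 1.028e+12 m = 6.875 AU.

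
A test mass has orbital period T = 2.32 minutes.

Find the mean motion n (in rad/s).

Convert to SI: T = 2.32 minutes = 139.2 s.
n = 2π / T.
n = 2π / 139.2 s ≈ 0.04514 rad/s.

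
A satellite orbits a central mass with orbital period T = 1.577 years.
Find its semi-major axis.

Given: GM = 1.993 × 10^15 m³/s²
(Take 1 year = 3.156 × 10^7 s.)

Convert to SI: T = 1.577 years = 4.97701e+07 s.
Invert Kepler's third law: a = (GM · T² / (4π²))^(1/3).
Substituting T = 4.97701e+07 s and GM = 1.993e+15 m³/s²:
a = (1.993e+15 · (4.97701e+07)² / (4π²))^(1/3) m
a ≈ 5.001e+09 m = 5.001 Gm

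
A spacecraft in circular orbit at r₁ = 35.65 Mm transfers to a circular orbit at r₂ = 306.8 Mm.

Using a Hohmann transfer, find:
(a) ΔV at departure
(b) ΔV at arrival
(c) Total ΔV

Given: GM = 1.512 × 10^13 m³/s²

Convert to SI: r₁ = 35.65 Mm = 3.565e+07 m; r₂ = 306.8 Mm = 3.068e+08 m.
Transfer semi-major axis: a_t = (r₁ + r₂)/2 = (3.565e+07 + 3.068e+08)/2 = 1.71225e+08 m.
Circular speeds: v₁ = √(GM/r₁) = 651.248 m/s, v₂ = √(GM/r₂) = 221.998 m/s.
Transfer speeds (vis-viva v² = GM(2/r − 1/a_t)): v₁ᵗ = 871.747 m/s, v₂ᵗ = 101.296 m/s.
(a) ΔV₁ = |v₁ᵗ − v₁| ≈ 220.5 m/s = 220.5 m/s.
(b) ΔV₂ = |v₂ − v₂ᵗ| ≈ 120.7 m/s = 120.7 m/s.
(c) ΔV_total = ΔV₁ + ΔV₂ ≈ 341.2 m/s = 341.2 m/s.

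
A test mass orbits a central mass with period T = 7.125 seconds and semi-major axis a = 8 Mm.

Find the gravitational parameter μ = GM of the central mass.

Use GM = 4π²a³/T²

Convert to SI: a = 8 Mm = 8e+06 m.
GM = 4π² · a³ / T².
GM = 4π² · (8e+06)³ / (7.125)² m³/s² ≈ 3.982e+20 m³/s² = 3.982 × 10^20 m³/s².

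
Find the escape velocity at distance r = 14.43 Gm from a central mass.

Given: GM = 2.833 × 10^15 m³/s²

Convert to SI: r = 14.43 Gm = 1.443e+10 m.
Escape velocity comes from setting total energy to zero: ½v² − GM/r = 0 ⇒ v_esc = √(2GM / r).
v_esc = √(2 · 2.833e+15 / 1.443e+10) m/s ≈ 626.6 m/s = 626.6 m/s.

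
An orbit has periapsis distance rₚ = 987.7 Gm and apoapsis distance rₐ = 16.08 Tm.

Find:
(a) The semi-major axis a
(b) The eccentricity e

Convert to SI: rₚ = 987.7 Gm = 9.877e+11 m; rₐ = 16.08 Tm = 1.608e+13 m.
(a) a = (rₚ + rₐ) / 2 = (9.877e+11 + 1.608e+13) / 2 ≈ 8.534e+12 m = 8.534 Tm.
(b) e = (rₐ − rₚ) / (rₐ + rₚ) = (1.608e+13 − 9.877e+11) / (1.608e+13 + 9.877e+11) ≈ 0.8843.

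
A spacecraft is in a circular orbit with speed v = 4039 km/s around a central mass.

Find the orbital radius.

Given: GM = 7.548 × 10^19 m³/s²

Convert to SI: v = 4039 km/s = 4.039e+06 m/s.
For a circular orbit, v² = GM / r, so r = GM / v².
r = 7.548e+19 / (4.039e+06)² m ≈ 4.627e+06 m = 4.627 Mm.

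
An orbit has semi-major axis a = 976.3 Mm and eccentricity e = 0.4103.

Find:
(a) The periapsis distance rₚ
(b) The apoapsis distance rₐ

Convert to SI: a = 976.3 Mm = 9.763e+08 m.
(a) rₚ = a(1 − e) = 9.763e+08 · (1 − 0.4103) = 9.763e+08 · 0.5897 ≈ 5.757e+08 m = 575.7 Mm.
(b) rₐ = a(1 + e) = 9.763e+08 · (1 + 0.4103) = 9.763e+08 · 1.4103 ≈ 1.377e+09 m = 1.377 Gm.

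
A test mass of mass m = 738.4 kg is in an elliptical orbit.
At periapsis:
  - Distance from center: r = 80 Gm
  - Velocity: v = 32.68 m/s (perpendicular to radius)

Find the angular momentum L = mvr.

Convert to SI: r = 80 Gm = 8e+10 m.
Since v is perpendicular to r, L = m · v · r.
L = 738.4 · 32.68 · 8e+10 kg·m²/s ≈ 1.93e+15 kg·m²/s.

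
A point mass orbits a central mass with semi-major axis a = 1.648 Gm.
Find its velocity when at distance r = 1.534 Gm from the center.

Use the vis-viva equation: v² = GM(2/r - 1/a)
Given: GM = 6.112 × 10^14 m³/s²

Convert to SI: a = 1.648 Gm = 1.648e+09 m; r = 1.534 Gm = 1.534e+09 m.
Vis-viva: v = √(GM · (2/r − 1/a)).
2/r − 1/a = 2/1.534e+09 − 1/1.648e+09 = 6.96985e-10 m⁻¹.
v = √(6.112e+14 · 6.96985e-10) m/s ≈ 652.7 m/s = 652.7 m/s.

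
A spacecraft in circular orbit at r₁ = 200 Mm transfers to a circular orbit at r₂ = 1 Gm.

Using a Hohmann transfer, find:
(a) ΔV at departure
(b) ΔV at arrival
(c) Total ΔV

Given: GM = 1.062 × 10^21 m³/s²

Convert to SI: r₁ = 200 Mm = 2e+08 m; r₂ = 1 Gm = 1e+09 m.
Transfer semi-major axis: a_t = (r₁ + r₂)/2 = (2e+08 + 1e+09)/2 = 6e+08 m.
Circular speeds: v₁ = √(GM/r₁) = 2.30434e+06 m/s, v₂ = √(GM/r₂) = 1.03053e+06 m/s.
Transfer speeds (vis-viva v² = GM(2/r − 1/a_t)): v₁ᵗ = 2.97489e+06 m/s, v₂ᵗ = 594979 m/s.
(a) ΔV₁ = |v₁ᵗ − v₁| ≈ 6.706e+05 m/s = 670.6 km/s.
(b) ΔV₂ = |v₂ − v₂ᵗ| ≈ 4.356e+05 m/s = 435.6 km/s.
(c) ΔV_total = ΔV₁ + ΔV₂ ≈ 1.106e+06 m/s = 1106 km/s.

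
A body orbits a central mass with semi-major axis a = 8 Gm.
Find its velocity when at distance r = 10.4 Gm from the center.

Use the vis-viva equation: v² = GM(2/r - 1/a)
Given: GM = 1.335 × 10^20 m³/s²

Convert to SI: a = 8 Gm = 8e+09 m; r = 10.4 Gm = 1.04e+10 m.
Vis-viva: v = √(GM · (2/r − 1/a)).
2/r − 1/a = 2/1.04e+10 − 1/8e+09 = 6.73077e-11 m⁻¹.
v = √(1.335e+20 · 6.73077e-11) m/s ≈ 9.479e+04 m/s = 94.79 km/s.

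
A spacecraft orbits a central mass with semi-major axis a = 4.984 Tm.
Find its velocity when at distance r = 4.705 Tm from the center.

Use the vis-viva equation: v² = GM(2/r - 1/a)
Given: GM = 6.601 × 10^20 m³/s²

Convert to SI: a = 4.984 Tm = 4.984e+12 m; r = 4.705 Tm = 4.705e+12 m.
Vis-viva: v = √(GM · (2/r − 1/a)).
2/r − 1/a = 2/4.705e+12 − 1/4.984e+12 = 2.24438e-13 m⁻¹.
v = √(6.601e+20 · 2.24438e-13) m/s ≈ 1.217e+04 m/s = 12.17 km/s.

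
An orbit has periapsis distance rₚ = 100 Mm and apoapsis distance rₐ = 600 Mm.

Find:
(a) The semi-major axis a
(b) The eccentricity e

Convert to SI: rₚ = 100 Mm = 1e+08 m; rₐ = 600 Mm = 6e+08 m.
(a) a = (rₚ + rₐ) / 2 = (1e+08 + 6e+08) / 2 ≈ 3.5e+08 m = 350 Mm.
(b) e = (rₐ − rₚ) / (rₐ + rₚ) = (6e+08 − 1e+08) / (6e+08 + 1e+08) ≈ 0.7143.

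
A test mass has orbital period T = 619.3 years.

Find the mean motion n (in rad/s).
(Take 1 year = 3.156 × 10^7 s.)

Convert to SI: T = 619.3 years = 1.95451e+10 s.
n = 2π / T.
n = 2π / 1.95451e+10 s ≈ 3.215e-10 rad/s.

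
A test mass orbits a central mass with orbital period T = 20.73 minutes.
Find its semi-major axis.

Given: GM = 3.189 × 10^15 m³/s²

Convert to SI: T = 20.73 minutes = 1243.8 s.
Invert Kepler's third law: a = (GM · T² / (4π²))^(1/3).
Substituting T = 1243.8 s and GM = 3.189e+15 m³/s²:
a = (3.189e+15 · (1243.8)² / (4π²))^(1/3) m
a ≈ 5e+06 m = 5 Mm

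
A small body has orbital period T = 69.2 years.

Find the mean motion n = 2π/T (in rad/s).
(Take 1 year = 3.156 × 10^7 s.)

Convert to SI: T = 69.2 years = 2.18395e+09 s.
n = 2π / T.
n = 2π / 2.18395e+09 s ≈ 2.877e-09 rad/s.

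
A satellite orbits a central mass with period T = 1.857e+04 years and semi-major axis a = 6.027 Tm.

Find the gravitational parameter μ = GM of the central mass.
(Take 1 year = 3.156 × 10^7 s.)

Convert to SI: T = 1.857e+04 years = 5.86069e+11 s; a = 6.027 Tm = 6.027e+12 m.
GM = 4π² · a³ / T².
GM = 4π² · (6.027e+12)³ / (5.86069e+11)² m³/s² ≈ 2.516e+16 m³/s² = 2.516 × 10^16 m³/s².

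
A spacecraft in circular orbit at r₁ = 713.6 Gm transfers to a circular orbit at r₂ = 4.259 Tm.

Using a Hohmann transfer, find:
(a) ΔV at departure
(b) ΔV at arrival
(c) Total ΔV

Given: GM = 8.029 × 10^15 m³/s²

Convert to SI: r₁ = 713.6 Gm = 7.136e+11 m; r₂ = 4.259 Tm = 4.259e+12 m.
Transfer semi-major axis: a_t = (r₁ + r₂)/2 = (7.136e+11 + 4.259e+12)/2 = 2.4863e+12 m.
Circular speeds: v₁ = √(GM/r₁) = 106.073 m/s, v₂ = √(GM/r₂) = 43.4187 m/s.
Transfer speeds (vis-viva v² = GM(2/r − 1/a_t)): v₁ᵗ = 138.829 m/s, v₂ᵗ = 23.261 m/s.
(a) ΔV₁ = |v₁ᵗ − v₁| ≈ 32.76 m/s = 32.76 m/s.
(b) ΔV₂ = |v₂ − v₂ᵗ| ≈ 20.16 m/s = 20.16 m/s.
(c) ΔV_total = ΔV₁ + ΔV₂ ≈ 52.91 m/s = 52.91 m/s.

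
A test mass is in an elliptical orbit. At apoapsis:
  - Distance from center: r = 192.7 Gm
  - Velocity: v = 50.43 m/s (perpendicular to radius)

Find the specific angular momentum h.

Convert to SI: r = 192.7 Gm = 1.927e+11 m.
With v perpendicular to r, h = r · v.
h = 1.927e+11 · 50.43 m²/s ≈ 9.718e+12 m²/s.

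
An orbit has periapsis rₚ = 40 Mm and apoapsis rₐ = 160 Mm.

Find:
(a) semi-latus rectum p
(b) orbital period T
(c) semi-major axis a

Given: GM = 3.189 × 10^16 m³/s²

Convert to SI: rₚ = 40 Mm = 4e+07 m; rₐ = 160 Mm = 1.6e+08 m.
(a) From a = (rₚ + rₐ)/2 = 1e+08 m and e = (rₐ − rₚ)/(rₐ + rₚ) = 0.6, p = a(1 − e²) = 1e+08 · (1 − (0.6)²) ≈ 6.4e+07 m
(b) With a = (rₚ + rₐ)/2 = 1e+08 m, T = 2π √(a³/GM) = 2π √((1e+08)³/3.189e+16) s ≈ 3.518e+04 s
(c) a = (rₚ + rₐ)/2 = (4e+07 + 1.6e+08)/2 ≈ 1e+08 m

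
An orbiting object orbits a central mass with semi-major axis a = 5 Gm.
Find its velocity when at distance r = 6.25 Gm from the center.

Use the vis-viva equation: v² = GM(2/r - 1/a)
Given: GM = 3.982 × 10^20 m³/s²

Convert to SI: a = 5 Gm = 5e+09 m; r = 6.25 Gm = 6.25e+09 m.
Vis-viva: v = √(GM · (2/r − 1/a)).
2/r − 1/a = 2/6.25e+09 − 1/5e+09 = 1.2e-10 m⁻¹.
v = √(3.982e+20 · 1.2e-10) m/s ≈ 2.186e+05 m/s = 218.6 km/s.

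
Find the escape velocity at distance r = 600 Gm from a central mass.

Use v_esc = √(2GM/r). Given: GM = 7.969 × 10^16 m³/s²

Convert to SI: r = 600 Gm = 6e+11 m.
Escape velocity comes from setting total energy to zero: ½v² − GM/r = 0 ⇒ v_esc = √(2GM / r).
v_esc = √(2 · 7.969e+16 / 6e+11) m/s ≈ 515.4 m/s = 515.4 m/s.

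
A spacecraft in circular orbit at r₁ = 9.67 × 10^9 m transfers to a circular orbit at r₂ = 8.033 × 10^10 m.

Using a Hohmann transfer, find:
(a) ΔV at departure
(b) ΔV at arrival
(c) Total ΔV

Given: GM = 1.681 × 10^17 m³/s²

Transfer semi-major axis: a_t = (r₁ + r₂)/2 = (9.67e+09 + 8.033e+10)/2 = 4.5e+10 m.
Circular speeds: v₁ = √(GM/r₁) = 4169.37 m/s, v₂ = √(GM/r₂) = 1446.59 m/s.
Transfer speeds (vis-viva v² = GM(2/r − 1/a_t)): v₁ᵗ = 5570.62 m/s, v₂ᵗ = 670.582 m/s.
(a) ΔV₁ = |v₁ᵗ − v₁| ≈ 1401 m/s = 1.401 km/s.
(b) ΔV₂ = |v₂ − v₂ᵗ| ≈ 776 m/s = 776 m/s.
(c) ΔV_total = ΔV₁ + ΔV₂ ≈ 2177 m/s = 2.177 km/s.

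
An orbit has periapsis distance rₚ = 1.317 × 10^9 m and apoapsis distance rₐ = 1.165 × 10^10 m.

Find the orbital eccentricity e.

e = (rₐ − rₚ) / (rₐ + rₚ).
e = (1.165e+10 − 1.317e+09) / (1.165e+10 + 1.317e+09) = 1.0333e+10 / 1.2967e+10 ≈ 0.7969.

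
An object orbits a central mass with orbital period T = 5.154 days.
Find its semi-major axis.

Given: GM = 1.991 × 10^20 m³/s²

Convert to SI: T = 5.154 days = 445306 s.
Invert Kepler's third law: a = (GM · T² / (4π²))^(1/3).
Substituting T = 445306 s and GM = 1.991e+20 m³/s²:
a = (1.991e+20 · (445306)² / (4π²))^(1/3) m
a ≈ 1e+10 m = 10 Gm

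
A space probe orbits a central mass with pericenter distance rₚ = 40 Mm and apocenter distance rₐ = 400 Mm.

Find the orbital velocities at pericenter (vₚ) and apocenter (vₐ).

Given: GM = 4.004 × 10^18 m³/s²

Convert to SI: rₚ = 40 Mm = 4e+07 m; rₐ = 400 Mm = 4e+08 m.
Use the vis-viva equation v² = GM(2/r − 1/a) with a = (rₚ + rₐ)/2 = (4e+07 + 4e+08)/2 = 2.2e+08 m.
vₚ = √(GM · (2/rₚ − 1/a)) = √(4.004e+18 · (2/4e+07 − 1/2.2e+08)) m/s ≈ 4.266e+05 m/s = 426.6 km/s.
vₐ = √(GM · (2/rₐ − 1/a)) = √(4.004e+18 · (2/4e+08 − 1/2.2e+08)) m/s ≈ 4.266e+04 m/s = 42.66 km/s.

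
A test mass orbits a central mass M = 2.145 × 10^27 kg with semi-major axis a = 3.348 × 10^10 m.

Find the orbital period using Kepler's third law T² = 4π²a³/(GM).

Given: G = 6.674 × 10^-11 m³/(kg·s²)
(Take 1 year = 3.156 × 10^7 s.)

GM = G · M = 6.674e-11 · 2.145e+27 = 1.43157e+17 m³/s².
Kepler's third law: T = 2π √(a³ / GM).
Substituting a = 3.348e+10 m and GM = 1.43157e+17 m³/s²:
T = 2π √((3.348e+10)³ / 1.43157e+17) s
T ≈ 1.017e+08 s = 3.223 years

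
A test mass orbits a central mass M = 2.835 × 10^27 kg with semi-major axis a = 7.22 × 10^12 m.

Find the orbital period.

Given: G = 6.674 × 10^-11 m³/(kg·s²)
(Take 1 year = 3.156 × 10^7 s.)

GM = G · M = 6.674e-11 · 2.835e+27 = 1.89208e+17 m³/s².
Kepler's third law: T = 2π √(a³ / GM).
Substituting a = 7.22e+12 m and GM = 1.89208e+17 m³/s²:
T = 2π √((7.22e+12)³ / 1.89208e+17) s
T ≈ 2.802e+11 s = 8879 years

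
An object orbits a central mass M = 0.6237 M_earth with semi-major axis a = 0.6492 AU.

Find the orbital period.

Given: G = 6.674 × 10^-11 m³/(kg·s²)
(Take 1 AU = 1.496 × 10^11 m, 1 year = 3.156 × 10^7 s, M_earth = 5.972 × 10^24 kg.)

Convert to SI: a = 0.6492 AU = 9.71203e+10 m; M = 0.6237 M_earth = 3.72474e+24 kg.
GM = G · M = 6.674e-11 · 3.72474e+24 = 2.48589e+14 m³/s².
Kepler's third law: T = 2π √(a³ / GM).
Substituting a = 9.71203e+10 m and GM = 2.48589e+14 m³/s²:
T = 2π √((9.71203e+10)³ / 2.48589e+14) s
T ≈ 1.206e+10 s = 382.2 years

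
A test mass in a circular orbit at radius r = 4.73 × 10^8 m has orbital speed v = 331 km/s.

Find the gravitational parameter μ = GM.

Convert to SI: v = 331 km/s = 331000 m/s.
For a circular orbit v² = GM/r, so GM = v² · r.
GM = (331000)² · 4.73e+08 m³/s² ≈ 5.182e+19 m³/s² = 5.182 × 10^19 m³/s².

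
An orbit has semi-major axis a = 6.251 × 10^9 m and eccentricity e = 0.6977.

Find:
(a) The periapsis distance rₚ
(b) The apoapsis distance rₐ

(a) rₚ = a(1 − e) = 6.251e+09 · (1 − 0.6977) = 6.251e+09 · 0.3023 ≈ 1.89e+09 m = 1.89 × 10^9 m.
(b) rₐ = a(1 + e) = 6.251e+09 · (1 + 0.6977) = 6.251e+09 · 1.6977 ≈ 1.061e+10 m = 1.061 × 10^10 m.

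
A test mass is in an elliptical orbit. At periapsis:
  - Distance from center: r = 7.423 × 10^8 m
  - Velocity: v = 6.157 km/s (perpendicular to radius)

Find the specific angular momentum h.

Convert to SI: v = 6.157 km/s = 6157 m/s.
With v perpendicular to r, h = r · v.
h = 7.423e+08 · 6157 m²/s ≈ 4.57e+12 m²/s.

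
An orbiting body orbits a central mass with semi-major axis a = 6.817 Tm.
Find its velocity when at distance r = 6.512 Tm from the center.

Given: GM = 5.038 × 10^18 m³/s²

Convert to SI: a = 6.817 Tm = 6.817e+12 m; r = 6.512 Tm = 6.512e+12 m.
Vis-viva: v = √(GM · (2/r − 1/a)).
2/r − 1/a = 2/6.512e+12 − 1/6.817e+12 = 1.60433e-13 m⁻¹.
v = √(5.038e+18 · 1.60433e-13) m/s ≈ 899 m/s = 899 m/s.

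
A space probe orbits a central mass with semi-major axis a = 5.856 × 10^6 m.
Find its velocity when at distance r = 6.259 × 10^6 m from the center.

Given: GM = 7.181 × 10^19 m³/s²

Vis-viva: v = √(GM · (2/r − 1/a)).
2/r − 1/a = 2/6.259e+06 − 1/5.856e+06 = 1.48775e-07 m⁻¹.
v = √(7.181e+19 · 1.48775e-07) m/s ≈ 3.269e+06 m/s = 3269 km/s.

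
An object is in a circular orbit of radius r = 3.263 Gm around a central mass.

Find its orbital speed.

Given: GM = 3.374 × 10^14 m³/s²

Convert to SI: r = 3.263 Gm = 3.263e+09 m.
For a circular orbit, gravity supplies the centripetal force, so v = √(GM / r).
v = √(3.374e+14 / 3.263e+09) m/s ≈ 321.6 m/s = 321.6 m/s.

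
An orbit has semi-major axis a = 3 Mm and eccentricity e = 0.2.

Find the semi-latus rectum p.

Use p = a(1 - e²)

Convert to SI: a = 3 Mm = 3e+06 m.
p = a (1 − e²).
p = 3e+06 · (1 − (0.2)²) = 3e+06 · 0.96 ≈ 2.88e+06 m = 2.88 Mm.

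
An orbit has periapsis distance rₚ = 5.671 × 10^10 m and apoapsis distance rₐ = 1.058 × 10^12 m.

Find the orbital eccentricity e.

e = (rₐ − rₚ) / (rₐ + rₚ).
e = (1.058e+12 − 5.671e+10) / (1.058e+12 + 5.671e+10) = 1.00129e+12 / 1.11471e+12 ≈ 0.8983.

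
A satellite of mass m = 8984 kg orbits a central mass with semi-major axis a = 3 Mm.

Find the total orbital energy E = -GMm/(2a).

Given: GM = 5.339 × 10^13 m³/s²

Convert to SI: a = 3 Mm = 3e+06 m.
E = −GMm / (2a).
E = −5.339e+13 · 8984 / (2 · 3e+06) J ≈ -7.994e+10 J = -79.94 GJ.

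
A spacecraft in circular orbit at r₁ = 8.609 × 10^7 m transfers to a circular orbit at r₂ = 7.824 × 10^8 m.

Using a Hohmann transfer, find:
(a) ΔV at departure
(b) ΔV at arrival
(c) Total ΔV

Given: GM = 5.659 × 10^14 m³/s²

Transfer semi-major axis: a_t = (r₁ + r₂)/2 = (8.609e+07 + 7.824e+08)/2 = 4.34245e+08 m.
Circular speeds: v₁ = √(GM/r₁) = 2563.86 m/s, v₂ = √(GM/r₂) = 850.463 m/s.
Transfer speeds (vis-viva v² = GM(2/r − 1/a_t)): v₁ᵗ = 3441.44 m/s, v₂ᵗ = 378.673 m/s.
(a) ΔV₁ = |v₁ᵗ − v₁| ≈ 877.6 m/s = 877.6 m/s.
(b) ΔV₂ = |v₂ − v₂ᵗ| ≈ 471.8 m/s = 471.8 m/s.
(c) ΔV_total = ΔV₁ + ΔV₂ ≈ 1349 m/s = 1.349 km/s.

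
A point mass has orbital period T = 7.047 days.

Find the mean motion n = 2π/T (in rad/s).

Convert to SI: T = 7.047 days = 608861 s.
n = 2π / T.
n = 2π / 608861 s ≈ 1.032e-05 rad/s.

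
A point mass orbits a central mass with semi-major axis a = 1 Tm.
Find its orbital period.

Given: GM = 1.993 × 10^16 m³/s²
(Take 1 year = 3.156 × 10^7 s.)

Convert to SI: a = 1 Tm = 1e+12 m.
Kepler's third law: T = 2π √(a³ / GM).
Substituting a = 1e+12 m and GM = 1.993e+16 m³/s²:
T = 2π √((1e+12)³ / 1.993e+16) s
T ≈ 4.451e+10 s = 1410 years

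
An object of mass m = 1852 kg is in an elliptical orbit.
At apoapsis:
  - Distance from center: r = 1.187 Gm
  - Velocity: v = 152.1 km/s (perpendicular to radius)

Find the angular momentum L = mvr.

Convert to SI: r = 1.187 Gm = 1.187e+09 m; v = 152.1 km/s = 152100 m/s.
Since v is perpendicular to r, L = m · v · r.
L = 1852 · 152100 · 1.187e+09 kg·m²/s ≈ 3.344e+17 kg·m²/s.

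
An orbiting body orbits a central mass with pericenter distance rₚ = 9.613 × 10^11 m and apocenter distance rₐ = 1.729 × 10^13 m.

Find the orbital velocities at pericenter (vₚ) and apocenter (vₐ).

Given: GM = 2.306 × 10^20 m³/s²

Use the vis-viva equation v² = GM(2/r − 1/a) with a = (rₚ + rₐ)/2 = (9.613e+11 + 1.729e+13)/2 = 9.12565e+12 m.
vₚ = √(GM · (2/rₚ − 1/a)) = √(2.306e+20 · (2/9.613e+11 − 1/9.12565e+12)) m/s ≈ 2.132e+04 m/s = 21.32 km/s.
vₐ = √(GM · (2/rₐ − 1/a)) = √(2.306e+20 · (2/1.729e+13 − 1/9.12565e+12)) m/s ≈ 1185 m/s = 1.185 km/s.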